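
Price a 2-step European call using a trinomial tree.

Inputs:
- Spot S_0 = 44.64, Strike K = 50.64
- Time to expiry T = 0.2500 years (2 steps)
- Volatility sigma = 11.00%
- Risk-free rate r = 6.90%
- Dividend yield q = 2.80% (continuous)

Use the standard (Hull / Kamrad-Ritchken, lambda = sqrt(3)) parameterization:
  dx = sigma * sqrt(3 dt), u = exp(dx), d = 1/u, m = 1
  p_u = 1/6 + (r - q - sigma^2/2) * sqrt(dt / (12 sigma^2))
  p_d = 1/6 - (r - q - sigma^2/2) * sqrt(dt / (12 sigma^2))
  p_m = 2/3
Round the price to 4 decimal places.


dt = T/N = 0.125000; dx = sigma*sqrt(3*dt) = 0.067361
u = exp(dx) = 1.069682; d = 1/u = 0.934858
p_u = 0.199095, p_m = 0.666667, p_d = 0.134239
Discount per step: exp(-r*dt) = 0.991412
Stock lattice S(k, j) with j the centered position index:
  k=0: S(0,+0) = 44.6400
  k=1: S(1,-1) = 41.7320; S(1,+0) = 44.6400; S(1,+1) = 47.7506
  k=2: S(2,-2) = 39.0135; S(2,-1) = 41.7320; S(2,+0) = 44.6400; S(2,+1) = 47.7506; S(2,+2) = 51.0779
Terminal payoffs V(N, j) = max(S_T - K, 0):
  V(2,-2) = 0.000000; V(2,-1) = 0.000000; V(2,+0) = 0.000000; V(2,+1) = 0.000000; V(2,+2) = 0.437917
Backward induction: V(k, j) = exp(-r*dt) * [p_u * V(k+1, j+1) + p_m * V(k+1, j) + p_d * V(k+1, j-1)]
  V(1,-1) = exp(-r*dt) * [p_u*0.000000 + p_m*0.000000 + p_d*0.000000] = 0.000000
  V(1,+0) = exp(-r*dt) * [p_u*0.000000 + p_m*0.000000 + p_d*0.000000] = 0.000000
  V(1,+1) = exp(-r*dt) * [p_u*0.437917 + p_m*0.000000 + p_d*0.000000] = 0.086438
  V(0,+0) = exp(-r*dt) * [p_u*0.086438 + p_m*0.000000 + p_d*0.000000] = 0.017062

Answer: Price = V(0,0) = 0.0171


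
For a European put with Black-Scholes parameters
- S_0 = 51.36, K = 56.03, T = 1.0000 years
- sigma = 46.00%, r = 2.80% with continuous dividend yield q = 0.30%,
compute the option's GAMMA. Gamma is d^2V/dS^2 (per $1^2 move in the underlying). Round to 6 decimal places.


d1 = 0.0951573865; d2 = -0.3648426135
phi(d1) = 0.3971401661; exp(-qT) = 0.9970044955; exp(-rT) = 0.9723883668
Gamma = exp(-qT) * phi(d1) / (S * sigma * sqrt(T)) = 0.9970044955 * 0.3971401661 / (51.3600 * 0.4600 * 1.0000000000) = 0.016759

Answer: Gamma = 0.016759


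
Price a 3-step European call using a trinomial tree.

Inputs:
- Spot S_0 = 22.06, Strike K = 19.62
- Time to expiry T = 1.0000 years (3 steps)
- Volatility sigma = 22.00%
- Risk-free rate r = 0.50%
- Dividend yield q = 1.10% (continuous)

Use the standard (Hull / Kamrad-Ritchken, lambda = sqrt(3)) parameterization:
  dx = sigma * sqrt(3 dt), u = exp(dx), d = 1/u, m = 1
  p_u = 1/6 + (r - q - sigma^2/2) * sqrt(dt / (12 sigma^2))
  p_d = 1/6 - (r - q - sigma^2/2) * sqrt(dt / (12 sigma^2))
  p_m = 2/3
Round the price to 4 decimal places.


dt = T/N = 0.333333; dx = sigma*sqrt(3*dt) = 0.220000
u = exp(dx) = 1.246077; d = 1/u = 0.802519
p_u = 0.143788, p_m = 0.666667, p_d = 0.189545
Discount per step: exp(-r*dt) = 0.998335
Stock lattice S(k, j) with j the centered position index:
  k=0: S(0,+0) = 22.0600
  k=1: S(1,-1) = 17.7036; S(1,+0) = 22.0600; S(1,+1) = 27.4885
  k=2: S(2,-2) = 14.2074; S(2,-1) = 17.7036; S(2,+0) = 22.0600; S(2,+1) = 27.4885; S(2,+2) = 34.2527
  k=3: S(3,-3) = 11.4017; S(3,-2) = 14.2074; S(3,-1) = 17.7036; S(3,+0) = 22.0600; S(3,+1) = 27.4885; S(3,+2) = 34.2527; S(3,+3) = 42.6815
Terminal payoffs V(N, j) = max(S_T - K, 0):
  V(3,-3) = 0.000000; V(3,-2) = 0.000000; V(3,-1) = 0.000000; V(3,+0) = 2.440000; V(3,+1) = 7.868453; V(3,+2) = 14.632721; V(3,+3) = 23.061519
Backward induction: V(k, j) = exp(-r*dt) * [p_u * V(k+1, j+1) + p_m * V(k+1, j) + p_d * V(k+1, j-1)]
  V(2,-2) = exp(-r*dt) * [p_u*0.000000 + p_m*0.000000 + p_d*0.000000] = 0.000000
  V(2,-1) = exp(-r*dt) * [p_u*2.440000 + p_m*0.000000 + p_d*0.000000] = 0.350258
  V(2,+0) = exp(-r*dt) * [p_u*7.868453 + p_m*2.440000 + p_d*0.000000] = 2.753462
  V(2,+1) = exp(-r*dt) * [p_u*14.632721 + p_m*7.868453 + p_d*2.440000] = 7.799125
  V(2,+2) = exp(-r*dt) * [p_u*23.061519 + p_m*14.632721 + p_d*7.868453] = 14.538293
  V(1,-1) = exp(-r*dt) * [p_u*2.753462 + p_m*0.350258 + p_d*0.000000] = 0.628372
  V(1,+0) = exp(-r*dt) * [p_u*7.799125 + p_m*2.753462 + p_d*0.350258] = 3.018416
  V(1,+1) = exp(-r*dt) * [p_u*14.538293 + p_m*7.799125 + p_d*2.753462] = 7.798744
  V(0,+0) = exp(-r*dt) * [p_u*7.798744 + p_m*3.018416 + p_d*0.628372] = 3.247330

Answer: Price = V(0,0) = 3.2473


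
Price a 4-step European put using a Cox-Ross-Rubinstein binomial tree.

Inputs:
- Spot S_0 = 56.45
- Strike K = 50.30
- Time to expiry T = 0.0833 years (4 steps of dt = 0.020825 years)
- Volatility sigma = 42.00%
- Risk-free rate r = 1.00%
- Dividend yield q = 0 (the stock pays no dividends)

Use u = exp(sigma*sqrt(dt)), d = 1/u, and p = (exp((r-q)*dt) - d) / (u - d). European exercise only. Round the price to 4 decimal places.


Answer: Price = V(0,0) = 0.4943

Derivation:
dt = T/N = 0.020825
u = exp(sigma*sqrt(dt)) = 1.062484; d = 1/u = 0.941191
p = (exp((r-q)*dt) - d) / (u - d) = 0.486569
Discount per step: exp(-r*dt) = 0.999792
Stock lattice S(k, i) with i counting down-moves:
  k=0: S(0,0) = 56.4500
  k=1: S(1,0) = 59.9772; S(1,1) = 53.1302
  k=2: S(2,0) = 63.7248; S(2,1) = 56.4500; S(2,2) = 50.0056
  k=3: S(3,0) = 67.7066; S(3,1) = 59.9772; S(3,2) = 53.1302; S(3,3) = 47.0648
  k=4: S(4,0) = 71.9372; S(4,1) = 63.7248; S(4,2) = 56.4500; S(4,3) = 50.0056; S(4,4) = 44.2970
Terminal payoffs V(N, i) = max(K - S_T, 0):
  V(4,0) = 0.000000; V(4,1) = 0.000000; V(4,2) = 0.000000; V(4,3) = 0.294351; V(4,4) = 6.003012
Backward induction: V(k, i) = exp(-r*dt) * [p * V(k+1, i) + (1-p) * V(k+1, i+1)].
  V(3,0) = exp(-r*dt) * [p*0.000000 + (1-p)*0.000000] = 0.000000
  V(3,1) = exp(-r*dt) * [p*0.000000 + (1-p)*0.000000] = 0.000000
  V(3,2) = exp(-r*dt) * [p*0.000000 + (1-p)*0.294351] = 0.151097
  V(3,3) = exp(-r*dt) * [p*0.294351 + (1-p)*6.003012] = 3.224681
  V(2,0) = exp(-r*dt) * [p*0.000000 + (1-p)*0.000000] = 0.000000
  V(2,1) = exp(-r*dt) * [p*0.000000 + (1-p)*0.151097] = 0.077562
  V(2,2) = exp(-r*dt) * [p*0.151097 + (1-p)*3.224681] = 1.728809
  V(1,0) = exp(-r*dt) * [p*0.000000 + (1-p)*0.077562] = 0.039814
  V(1,1) = exp(-r*dt) * [p*0.077562 + (1-p)*1.728809] = 0.925170
  V(0,0) = exp(-r*dt) * [p*0.039814 + (1-p)*0.925170] = 0.494280


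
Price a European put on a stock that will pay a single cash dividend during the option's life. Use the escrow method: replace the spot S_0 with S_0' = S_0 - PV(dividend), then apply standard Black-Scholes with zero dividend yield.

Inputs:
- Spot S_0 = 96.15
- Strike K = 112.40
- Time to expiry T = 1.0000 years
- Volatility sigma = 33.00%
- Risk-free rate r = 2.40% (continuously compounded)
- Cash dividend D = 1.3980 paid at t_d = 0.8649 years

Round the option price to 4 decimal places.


Answer: Price = 22.1630

Derivation:
PV(D) = D * exp(-r * t_d) = 1.3980 * 0.97945636 = 1.36927999
S_0' = S_0 - PV(D) = 96.1500 - 1.36927999 = 94.78072001
d1 = (ln(S_0'/K) + (r + sigma^2/2)*T) / (sigma*sqrt(T)) = -0.27893310
d2 = d1 - sigma*sqrt(T) = -0.60893310
exp(-rT) = 0.97628571
N(-d1) = 0.60985192; N(-d2) = 0.72871561
P = K * exp(-rT) * N(-d2) - S_0' * N(-d1) = 112.4000 * 0.97628571 * 0.72871561 - 94.78072001 * 0.60985192 = 22.1630


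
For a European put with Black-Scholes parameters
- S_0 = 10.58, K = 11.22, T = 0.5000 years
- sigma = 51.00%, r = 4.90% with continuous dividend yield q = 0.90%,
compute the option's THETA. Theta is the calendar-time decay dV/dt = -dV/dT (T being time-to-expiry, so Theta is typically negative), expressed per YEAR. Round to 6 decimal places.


Answer: Theta = -1.226937

Derivation:
d1 = 0.0729083281; d2 = -0.2877161303
phi(d1) = 0.3978833746; exp(-qT) = 0.9955101098; exp(-rT) = 0.9757976889
Theta = -S*exp(-qT)*phi(d1)*sigma/(2*sqrt(T)) + r*K*exp(-rT)*N(-d2) - q*S*exp(-qT)*N(-d1)
N(-d1) = 0.4709395334; N(-d2) = 0.6132179792; sqrt(T) = 0.7071067812
Term 1 = -10.5800 * 0.9955101098 * 0.3978833746 * 0.5100 / (2 * 0.7071067812) = -1.5112708775
Term 2 = 0.0490 * 11.2200 * 0.9757976889 * 0.6132179792 = 0.3289755349
Term 3 = -0.0090 * 10.5800 * 0.9955101098 * 0.4709395334 = -0.0446415228
Theta = -1.5112708775 + (0.3289755349) + (-0.0446415228) = -1.226937


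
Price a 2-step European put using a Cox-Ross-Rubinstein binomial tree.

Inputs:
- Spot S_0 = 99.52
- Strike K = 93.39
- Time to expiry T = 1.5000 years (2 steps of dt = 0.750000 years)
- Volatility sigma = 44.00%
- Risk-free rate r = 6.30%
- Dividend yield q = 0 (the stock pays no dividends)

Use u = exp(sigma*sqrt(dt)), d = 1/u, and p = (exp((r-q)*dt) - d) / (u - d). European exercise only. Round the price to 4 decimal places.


Answer: Price = V(0,0) = 12.0954

Derivation:
dt = T/N = 0.750000
u = exp(sigma*sqrt(dt)) = 1.463823; d = 1/u = 0.683143
p = (exp((r-q)*dt) - d) / (u - d) = 0.467850
Discount per step: exp(-r*dt) = 0.953849
Stock lattice S(k, i) with i counting down-moves:
  k=0: S(0,0) = 99.5200
  k=1: S(1,0) = 145.6796; S(1,1) = 67.9864
  k=2: S(2,0) = 213.2491; S(2,1) = 99.5200; S(2,2) = 46.4444
Terminal payoffs V(N, i) = max(K - S_T, 0):
  V(2,0) = 0.000000; V(2,1) = 0.000000; V(2,2) = 46.945583
Backward induction: V(k, i) = exp(-r*dt) * [p * V(k+1, i) + (1-p) * V(k+1, i+1)].
  V(1,0) = exp(-r*dt) * [p*0.000000 + (1-p)*0.000000] = 0.000000
  V(1,1) = exp(-r*dt) * [p*0.000000 + (1-p)*46.945583] = 23.829130
  V(0,0) = exp(-r*dt) * [p*0.000000 + (1-p)*23.829130] = 12.095439


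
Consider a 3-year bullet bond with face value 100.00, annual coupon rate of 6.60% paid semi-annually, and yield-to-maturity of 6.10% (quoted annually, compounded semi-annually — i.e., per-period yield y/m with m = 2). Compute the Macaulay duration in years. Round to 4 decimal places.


Answer: Macaulay duration = 2.7722 years

Derivation:
Coupon per period c = face * coupon_rate / m = 3.300000
Periods per year m = 2; per-period yield y/m = 0.030500
Number of cashflows N = 6
Cashflows (t years, CF_t, discount factor 1/(1+y/m)^(m*t), PV):
  t = 0.5000: CF_t = 3.300000, DF = 0.970403, PV = 3.202329
  t = 1.0000: CF_t = 3.300000, DF = 0.941681, PV = 3.107549
  t = 1.5000: CF_t = 3.300000, DF = 0.913810, PV = 3.015574
  t = 2.0000: CF_t = 3.300000, DF = 0.886764, PV = 2.926321
  t = 2.5000: CF_t = 3.300000, DF = 0.860518, PV = 2.839710
  t = 3.0000: CF_t = 103.300000, DF = 0.835049, PV = 86.260574
Price P = sum_t PV_t = 101.352056
Macaulay numerator sum_t t * PV_t:
  t * PV_t at t = 0.5000: 1.601164
  t * PV_t at t = 1.0000: 3.107549
  t * PV_t at t = 1.5000: 4.523361
  t * PV_t at t = 2.0000: 5.852642
  t * PV_t at t = 2.5000: 7.099274
  t * PV_t at t = 3.0000: 258.781723
Macaulay duration D = (sum_t t * PV_t) / P = 280.965713 / 101.352056 = 2.772176


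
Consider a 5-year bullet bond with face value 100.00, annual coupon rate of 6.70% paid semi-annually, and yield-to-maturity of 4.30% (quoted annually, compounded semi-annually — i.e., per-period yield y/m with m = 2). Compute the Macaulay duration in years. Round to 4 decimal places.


Answer: Macaulay duration = 4.3695 years

Derivation:
Coupon per period c = face * coupon_rate / m = 3.350000
Periods per year m = 2; per-period yield y/m = 0.021500
Number of cashflows N = 10
Cashflows (t years, CF_t, discount factor 1/(1+y/m)^(m*t), PV):
  t = 0.5000: CF_t = 3.350000, DF = 0.978953, PV = 3.279491
  t = 1.0000: CF_t = 3.350000, DF = 0.958348, PV = 3.210466
  t = 1.5000: CF_t = 3.350000, DF = 0.938177, PV = 3.142894
  t = 2.0000: CF_t = 3.350000, DF = 0.918431, PV = 3.076744
  t = 2.5000: CF_t = 3.350000, DF = 0.899100, PV = 3.011986
  t = 3.0000: CF_t = 3.350000, DF = 0.880177, PV = 2.948591
  t = 3.5000: CF_t = 3.350000, DF = 0.861651, PV = 2.886531
  t = 4.0000: CF_t = 3.350000, DF = 0.843515, PV = 2.825777
  t = 4.5000: CF_t = 3.350000, DF = 0.825762, PV = 2.766301
  t = 5.0000: CF_t = 103.350000, DF = 0.808381, PV = 83.546213
Price P = sum_t PV_t = 110.694994
Macaulay numerator sum_t t * PV_t:
  t * PV_t at t = 0.5000: 1.639745
  t * PV_t at t = 1.0000: 3.210466
  t * PV_t at t = 1.5000: 4.714341
  t * PV_t at t = 2.0000: 6.153487
  t * PV_t at t = 2.5000: 7.529965
  t * PV_t at t = 3.0000: 8.845774
  t * PV_t at t = 3.5000: 10.102858
  t * PV_t at t = 4.0000: 11.303107
  t * PV_t at t = 4.5000: 12.448355
  t * PV_t at t = 5.0000: 417.731067
Macaulay duration D = (sum_t t * PV_t) / P = 483.679166 / 110.694994 = 4.369476


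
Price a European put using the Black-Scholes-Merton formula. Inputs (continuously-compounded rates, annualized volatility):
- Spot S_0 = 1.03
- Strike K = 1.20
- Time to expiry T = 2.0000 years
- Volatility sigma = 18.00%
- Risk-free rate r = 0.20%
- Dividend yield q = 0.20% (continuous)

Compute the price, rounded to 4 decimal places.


Answer: Price = 0.2167

Derivation:
d1 = (ln(S/K) + (r - q + 0.5*sigma^2) * T) / (sigma * sqrt(T)) = -0.47282956
d2 = d1 - sigma * sqrt(T) = -0.72738800
exp(-rT) = 0.99600799; exp(-qT) = 0.99600799
P = K * exp(-rT) * N(-d2) - S_0 * exp(-qT) * N(-d1)
N(-d1) = 0.68183261; N(-d2) = 0.76650585
P = 1.2000 * 0.99600799 * 0.76650585 - 1.0300 * 0.99600799 * 0.68183261 = 0.2167


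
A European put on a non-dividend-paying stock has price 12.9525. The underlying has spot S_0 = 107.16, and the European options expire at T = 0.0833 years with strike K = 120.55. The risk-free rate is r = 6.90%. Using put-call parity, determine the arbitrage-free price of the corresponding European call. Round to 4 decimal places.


Answer: Call price = 0.2534

Derivation:
Put-call parity: C - P = S_0 * exp(-qT) - K * exp(-rT).
S_0 * exp(-qT) = 107.1600 * 1.00000000 = 107.16000000
K * exp(-rT) = 120.5500 * 0.99426879 = 119.85910220
C = P + S*exp(-qT) - K*exp(-rT)
C = 12.9525 + 107.16000000 - 119.85910220 = 0.2534


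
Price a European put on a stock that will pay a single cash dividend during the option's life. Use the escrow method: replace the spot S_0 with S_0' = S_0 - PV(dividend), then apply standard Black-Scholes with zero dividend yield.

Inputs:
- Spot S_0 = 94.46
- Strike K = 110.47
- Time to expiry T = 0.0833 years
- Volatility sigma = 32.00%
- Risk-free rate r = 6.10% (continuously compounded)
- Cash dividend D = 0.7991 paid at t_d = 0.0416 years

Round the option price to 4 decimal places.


PV(D) = D * exp(-r * t_d) = 0.7991 * 0.99746562 = 0.79707477
S_0' = S_0 - PV(D) = 94.4600 - 0.79707477 = 93.66292523
d1 = (ln(S_0'/K) + (r + sigma^2/2)*T) / (sigma*sqrt(T)) = -1.68578820
d2 = d1 - sigma*sqrt(T) = -1.77814577
exp(-rT) = 0.99493159
N(-d1) = 0.95408170; N(-d2) = 0.96231004
P = K * exp(-rT) * N(-d2) - S_0' * N(-d1) = 110.4700 * 0.99493159 * 0.96231004 - 93.66292523 * 0.95408170 = 16.4055

Answer: Price = 16.4055


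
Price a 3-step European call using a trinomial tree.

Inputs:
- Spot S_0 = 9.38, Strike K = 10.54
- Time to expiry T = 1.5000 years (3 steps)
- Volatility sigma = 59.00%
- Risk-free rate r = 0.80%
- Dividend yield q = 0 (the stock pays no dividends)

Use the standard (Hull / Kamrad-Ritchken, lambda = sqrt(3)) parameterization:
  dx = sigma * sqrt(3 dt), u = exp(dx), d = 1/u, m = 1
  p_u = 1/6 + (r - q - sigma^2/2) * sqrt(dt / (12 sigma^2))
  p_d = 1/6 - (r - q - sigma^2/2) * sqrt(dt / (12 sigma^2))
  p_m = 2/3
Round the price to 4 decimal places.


dt = T/N = 0.500000; dx = sigma*sqrt(3*dt) = 0.722599
u = exp(dx) = 2.059781; d = 1/u = 0.485489
p_u = 0.109218, p_m = 0.666667, p_d = 0.224116
Discount per step: exp(-r*dt) = 0.996008
Stock lattice S(k, j) with j the centered position index:
  k=0: S(0,+0) = 9.3800
  k=1: S(1,-1) = 4.5539; S(1,+0) = 9.3800; S(1,+1) = 19.3207
  k=2: S(2,-2) = 2.2109; S(2,-1) = 4.5539; S(2,+0) = 9.3800; S(2,+1) = 19.3207; S(2,+2) = 39.7965
  k=3: S(3,-3) = 1.0733; S(3,-2) = 2.2109; S(3,-1) = 4.5539; S(3,+0) = 9.3800; S(3,+1) = 19.3207; S(3,+2) = 39.7965; S(3,+3) = 81.9720
Terminal payoffs V(N, j) = max(S_T - K, 0):
  V(3,-3) = 0.000000; V(3,-2) = 0.000000; V(3,-1) = 0.000000; V(3,+0) = 0.000000; V(3,+1) = 8.780742; V(3,+2) = 29.256490; V(3,+3) = 71.432038
Backward induction: V(k, j) = exp(-r*dt) * [p_u * V(k+1, j+1) + p_m * V(k+1, j) + p_d * V(k+1, j-1)]
  V(2,-2) = exp(-r*dt) * [p_u*0.000000 + p_m*0.000000 + p_d*0.000000] = 0.000000
  V(2,-1) = exp(-r*dt) * [p_u*0.000000 + p_m*0.000000 + p_d*0.000000] = 0.000000
  V(2,+0) = exp(-r*dt) * [p_u*8.780742 + p_m*0.000000 + p_d*0.000000] = 0.955185
  V(2,+1) = exp(-r*dt) * [p_u*29.256490 + p_m*8.780742 + p_d*0.000000] = 9.013034
  V(2,+2) = exp(-r*dt) * [p_u*71.432038 + p_m*29.256490 + p_d*8.780742] = 29.157017
  V(1,-1) = exp(-r*dt) * [p_u*0.955185 + p_m*0.000000 + p_d*0.000000] = 0.103907
  V(1,+0) = exp(-r*dt) * [p_u*9.013034 + p_m*0.955185 + p_d*0.000000] = 1.614702
  V(1,+1) = exp(-r*dt) * [p_u*29.157017 + p_m*9.013034 + p_d*0.955185] = 9.369674
  V(0,+0) = exp(-r*dt) * [p_u*9.369674 + p_m*1.614702 + p_d*0.103907] = 2.114615

Answer: Price = V(0,0) = 2.1146


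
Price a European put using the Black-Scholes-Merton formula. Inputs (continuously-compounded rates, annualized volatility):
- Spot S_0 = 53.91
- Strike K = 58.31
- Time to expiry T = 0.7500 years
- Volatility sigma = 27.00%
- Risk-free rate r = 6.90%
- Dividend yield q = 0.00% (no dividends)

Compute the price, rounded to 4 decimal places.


Answer: Price = 5.8480

Derivation:
d1 = (ln(S/K) + (r - q + 0.5*sigma^2) * T) / (sigma * sqrt(T)) = 0.00269381
d2 = d1 - sigma * sqrt(T) = -0.23113305
exp(-rT) = 0.94956623; exp(-qT) = 1.00000000
P = K * exp(-rT) * N(-d2) - S_0 * exp(-qT) * N(-d1)
N(-d1) = 0.49892533; N(-d2) = 0.59139428
P = 58.3100 * 0.94956623 * 0.59139428 - 53.9100 * 1.00000000 * 0.49892533 = 5.8480


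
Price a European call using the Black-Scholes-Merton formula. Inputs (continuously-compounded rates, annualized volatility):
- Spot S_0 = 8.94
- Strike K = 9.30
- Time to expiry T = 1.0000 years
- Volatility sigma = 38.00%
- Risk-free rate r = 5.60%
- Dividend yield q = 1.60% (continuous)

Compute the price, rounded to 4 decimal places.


d1 = (ln(S/K) + (r - q + 0.5*sigma^2) * T) / (sigma * sqrt(T)) = 0.19137155
d2 = d1 - sigma * sqrt(T) = -0.18862845
exp(-rT) = 0.94553914; exp(-qT) = 0.98412732
C = S_0 * exp(-qT) * N(d1) - K * exp(-rT) * N(d2)
N(d1) = 0.57588275; N(d2) = 0.42519202
C = 8.9400 * 0.98412732 * 0.57588275 - 9.3000 * 0.94553914 * 0.42519202 = 1.3277

Answer: Price = 1.3277


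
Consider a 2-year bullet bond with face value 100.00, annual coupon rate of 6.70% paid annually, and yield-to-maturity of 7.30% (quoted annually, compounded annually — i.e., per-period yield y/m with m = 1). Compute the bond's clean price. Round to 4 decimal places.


Answer: Price = 98.9197

Derivation:
Coupon per period c = face * coupon_rate / m = 6.700000
Periods per year m = 1; per-period yield y/m = 0.073000
Number of cashflows N = 2
Cashflows (t years, CF_t, discount factor 1/(1+y/m)^(m*t), PV):
  t = 1.0000: CF_t = 6.700000, DF = 0.931966, PV = 6.244175
  t = 2.0000: CF_t = 106.700000, DF = 0.868561, PV = 92.675508
Price P = sum_t PV_t = 98.919683


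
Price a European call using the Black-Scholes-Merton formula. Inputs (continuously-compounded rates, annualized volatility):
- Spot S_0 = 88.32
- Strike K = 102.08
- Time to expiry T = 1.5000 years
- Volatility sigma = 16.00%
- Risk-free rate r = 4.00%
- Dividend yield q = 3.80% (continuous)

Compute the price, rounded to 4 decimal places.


Answer: Price = 2.4023

Derivation:
d1 = (ln(S/K) + (r - q + 0.5*sigma^2) * T) / (sigma * sqrt(T)) = -0.62559068
d2 = d1 - sigma * sqrt(T) = -0.82154986
exp(-rT) = 0.94176453; exp(-qT) = 0.94459407
C = S_0 * exp(-qT) * N(d1) - K * exp(-rT) * N(d2)
N(d1) = 0.26579173; N(d2) = 0.20566657
C = 88.3200 * 0.94459407 * 0.26579173 - 102.0800 * 0.94176453 * 0.20566657 = 2.4023


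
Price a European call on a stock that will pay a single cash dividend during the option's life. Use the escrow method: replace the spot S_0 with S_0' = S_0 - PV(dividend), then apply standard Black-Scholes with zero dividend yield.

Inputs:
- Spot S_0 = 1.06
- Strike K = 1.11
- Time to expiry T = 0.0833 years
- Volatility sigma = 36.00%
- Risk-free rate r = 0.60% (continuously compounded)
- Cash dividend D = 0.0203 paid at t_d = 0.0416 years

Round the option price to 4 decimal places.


PV(D) = D * exp(-r * t_d) = 0.0203 * 0.99975043 = 0.02029493
S_0' = S_0 - PV(D) = 1.0600 - 0.02029493 = 1.03970507
d1 = (ln(S_0'/K) + (r + sigma^2/2)*T) / (sigma*sqrt(T)) = -0.57289699
d2 = d1 - sigma*sqrt(T) = -0.67679925
exp(-rT) = 0.99950032
N(d1) = 0.28335722; N(d2) = 0.24926667
C = S_0' * N(d1) - K * exp(-rT) * N(d2) = 1.03970507 * 0.28335722 - 1.1100 * 0.99950032 * 0.24926667 = 0.0181

Answer: Price = 0.0181


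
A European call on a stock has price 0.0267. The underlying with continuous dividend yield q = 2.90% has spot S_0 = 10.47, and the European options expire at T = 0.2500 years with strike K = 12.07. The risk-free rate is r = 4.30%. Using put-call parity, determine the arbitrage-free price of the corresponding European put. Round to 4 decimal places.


Answer: Put price = 1.5733

Derivation:
Put-call parity: C - P = S_0 * exp(-qT) - K * exp(-rT).
S_0 * exp(-qT) = 10.4700 * 0.99277622 = 10.39436700
K * exp(-rT) = 12.0700 * 0.98930757 = 11.94094243
P = C - S*exp(-qT) + K*exp(-rT)
P = 0.0267 - 10.39436700 + 11.94094243 = 1.5733


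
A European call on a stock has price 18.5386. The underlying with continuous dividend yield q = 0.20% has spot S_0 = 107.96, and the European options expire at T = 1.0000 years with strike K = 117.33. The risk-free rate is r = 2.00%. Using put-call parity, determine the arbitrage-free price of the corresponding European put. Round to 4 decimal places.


Put-call parity: C - P = S_0 * exp(-qT) - K * exp(-rT).
S_0 * exp(-qT) = 107.9600 * 0.99800200 = 107.74429578
K * exp(-rT) = 117.3300 * 0.98019867 = 115.00671034
P = C - S*exp(-qT) + K*exp(-rT)
P = 18.5386 - 107.74429578 + 115.00671034 = 25.8010

Answer: Put price = 25.8010


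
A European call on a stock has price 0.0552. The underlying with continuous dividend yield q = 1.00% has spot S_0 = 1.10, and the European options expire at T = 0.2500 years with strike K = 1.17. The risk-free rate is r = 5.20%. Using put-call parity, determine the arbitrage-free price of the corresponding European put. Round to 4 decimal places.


Answer: Put price = 0.1128

Derivation:
Put-call parity: C - P = S_0 * exp(-qT) - K * exp(-rT).
S_0 * exp(-qT) = 1.1000 * 0.99750312 = 1.09725343
K * exp(-rT) = 1.1700 * 0.98708414 = 1.15488844
P = C - S*exp(-qT) + K*exp(-rT)
P = 0.0552 - 1.09725343 + 1.15488844 = 0.1128


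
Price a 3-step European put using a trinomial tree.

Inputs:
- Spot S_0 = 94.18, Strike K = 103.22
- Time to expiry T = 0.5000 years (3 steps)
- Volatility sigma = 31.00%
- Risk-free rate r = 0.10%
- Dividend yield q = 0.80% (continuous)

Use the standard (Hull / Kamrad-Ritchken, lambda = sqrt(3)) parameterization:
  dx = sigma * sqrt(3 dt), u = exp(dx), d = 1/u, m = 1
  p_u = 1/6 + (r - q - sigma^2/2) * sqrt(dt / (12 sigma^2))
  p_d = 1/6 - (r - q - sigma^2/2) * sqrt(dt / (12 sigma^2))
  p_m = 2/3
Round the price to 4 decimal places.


dt = T/N = 0.166667; dx = sigma*sqrt(3*dt) = 0.219203
u = exp(dx) = 1.245084; d = 1/u = 0.803159
p_u = 0.145739, p_m = 0.666667, p_d = 0.187595
Discount per step: exp(-r*dt) = 0.999833
Stock lattice S(k, j) with j the centered position index:
  k=0: S(0,+0) = 94.1800
  k=1: S(1,-1) = 75.6415; S(1,+0) = 94.1800; S(1,+1) = 117.2620
  k=2: S(2,-2) = 60.7521; S(2,-1) = 75.6415; S(2,+0) = 94.1800; S(2,+1) = 117.2620; S(2,+2) = 146.0011
  k=3: S(3,-3) = 48.7936; S(3,-2) = 60.7521; S(3,-1) = 75.6415; S(3,+0) = 94.1800; S(3,+1) = 117.2620; S(3,+2) = 146.0011; S(3,+3) = 181.7836
Terminal payoffs V(N, j) = max(K - S_T, 0):
  V(3,-3) = 54.426430; V(3,-2) = 42.467901; V(3,-1) = 27.578525; V(3,+0) = 9.040000; V(3,+1) = 0.000000; V(3,+2) = 0.000000; V(3,+3) = 0.000000
Backward induction: V(k, j) = exp(-r*dt) * [p_u * V(k+1, j+1) + p_m * V(k+1, j) + p_d * V(k+1, j-1)]
  V(2,-2) = exp(-r*dt) * [p_u*27.578525 + p_m*42.467901 + p_d*54.426430] = 42.534212
  V(2,-1) = exp(-r*dt) * [p_u*9.040000 + p_m*27.578525 + p_d*42.467901] = 27.665304
  V(2,+0) = exp(-r*dt) * [p_u*0.000000 + p_m*9.040000 + p_d*27.578525] = 11.198387
  V(2,+1) = exp(-r*dt) * [p_u*0.000000 + p_m*0.000000 + p_d*9.040000] = 1.695574
  V(2,+2) = exp(-r*dt) * [p_u*0.000000 + p_m*0.000000 + p_d*0.000000] = 0.000000
  V(1,-1) = exp(-r*dt) * [p_u*11.198387 + p_m*27.665304 + p_d*42.534212] = 28.050092
  V(1,+0) = exp(-r*dt) * [p_u*1.695574 + p_m*11.198387 + p_d*27.665304] = 12.900417
  V(1,+1) = exp(-r*dt) * [p_u*0.000000 + p_m*1.695574 + p_d*11.198387] = 3.230603
  V(0,+0) = exp(-r*dt) * [p_u*3.230603 + p_m*12.900417 + p_d*28.050092] = 14.330763

Answer: Price = V(0,0) = 14.3308


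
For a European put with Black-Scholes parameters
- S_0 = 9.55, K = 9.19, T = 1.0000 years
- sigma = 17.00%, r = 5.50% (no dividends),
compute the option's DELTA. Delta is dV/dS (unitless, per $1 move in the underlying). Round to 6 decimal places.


Answer: Delta = -0.262858

Derivation:
d1 = 0.6345601066; d2 = 0.4645601066
phi(d1) = 0.3261911246; exp(-qT) = 1.0000000000; exp(-rT) = 0.9464851480
N(-d1) = 0.2628576768
Delta = -exp(-qT) * N(-d1) = -1.0000000000 * 0.2628576768 = -0.262858


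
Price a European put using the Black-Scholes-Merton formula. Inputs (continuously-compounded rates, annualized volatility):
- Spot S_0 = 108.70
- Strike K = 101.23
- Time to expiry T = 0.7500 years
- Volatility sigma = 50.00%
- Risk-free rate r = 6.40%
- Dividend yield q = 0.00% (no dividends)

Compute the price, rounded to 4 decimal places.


Answer: Price = 12.1288

Derivation:
d1 = (ln(S/K) + (r - q + 0.5*sigma^2) * T) / (sigma * sqrt(T)) = 0.49177920
d2 = d1 - sigma * sqrt(T) = 0.05876649
exp(-rT) = 0.95313379; exp(-qT) = 1.00000000
P = K * exp(-rT) * N(-d2) - S_0 * exp(-qT) * N(-d1)
N(-d1) = 0.31143772; N(-d2) = 0.47656905
P = 101.2300 * 0.95313379 * 0.47656905 - 108.7000 * 1.00000000 * 0.31143772 = 12.1288


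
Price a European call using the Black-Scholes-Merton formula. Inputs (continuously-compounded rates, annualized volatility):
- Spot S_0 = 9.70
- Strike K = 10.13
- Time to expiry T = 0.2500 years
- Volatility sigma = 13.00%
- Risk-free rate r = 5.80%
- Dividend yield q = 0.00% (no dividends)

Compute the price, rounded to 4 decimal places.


Answer: Price = 0.1378

Derivation:
d1 = (ln(S/K) + (r - q + 0.5*sigma^2) * T) / (sigma * sqrt(T)) = -0.41173743
d2 = d1 - sigma * sqrt(T) = -0.47673743
exp(-rT) = 0.98560462; exp(-qT) = 1.00000000
C = S_0 * exp(-qT) * N(d1) - K * exp(-rT) * N(d2)
N(d1) = 0.34026594; N(d2) = 0.31677455
C = 9.7000 * 1.00000000 * 0.34026594 - 10.1300 * 0.98560462 * 0.31677455 = 0.1378


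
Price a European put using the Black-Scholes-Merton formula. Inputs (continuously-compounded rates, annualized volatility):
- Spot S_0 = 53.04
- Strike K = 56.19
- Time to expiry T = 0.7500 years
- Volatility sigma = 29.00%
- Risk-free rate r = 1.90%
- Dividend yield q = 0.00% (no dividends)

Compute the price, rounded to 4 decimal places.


d1 = (ln(S/K) + (r - q + 0.5*sigma^2) * T) / (sigma * sqrt(T)) = -0.04740229
d2 = d1 - sigma * sqrt(T) = -0.29854965
exp(-rT) = 0.98585105; exp(-qT) = 1.00000000
P = K * exp(-rT) * N(-d2) - S_0 * exp(-qT) * N(-d1)
N(-d1) = 0.51890370; N(-d2) = 0.61735816
P = 56.1900 * 0.98585105 * 0.61735816 - 53.0400 * 1.00000000 * 0.51890370 = 6.6759

Answer: Price = 6.6759


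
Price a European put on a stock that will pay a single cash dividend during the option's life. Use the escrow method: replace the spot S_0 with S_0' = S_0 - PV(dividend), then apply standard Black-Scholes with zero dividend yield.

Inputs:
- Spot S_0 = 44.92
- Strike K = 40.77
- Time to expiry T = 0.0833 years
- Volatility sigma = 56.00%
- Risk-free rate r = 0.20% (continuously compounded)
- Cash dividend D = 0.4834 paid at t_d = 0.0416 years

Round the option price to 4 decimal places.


PV(D) = D * exp(-r * t_d) = 0.4834 * 0.99991680 = 0.48335978
S_0' = S_0 - PV(D) = 44.9200 - 0.48335978 = 44.43664022
d1 = (ln(S_0'/K) + (r + sigma^2/2)*T) / (sigma*sqrt(T)) = 0.61466622
d2 = d1 - sigma*sqrt(T) = 0.45304048
exp(-rT) = 0.99983341
N(-d1) = 0.26938759; N(-d2) = 0.32525980
P = K * exp(-rT) * N(-d2) - S_0' * N(-d1) = 40.7700 * 0.99983341 * 0.32525980 - 44.43664022 * 0.26938759 = 1.2880

Answer: Price = 1.2880


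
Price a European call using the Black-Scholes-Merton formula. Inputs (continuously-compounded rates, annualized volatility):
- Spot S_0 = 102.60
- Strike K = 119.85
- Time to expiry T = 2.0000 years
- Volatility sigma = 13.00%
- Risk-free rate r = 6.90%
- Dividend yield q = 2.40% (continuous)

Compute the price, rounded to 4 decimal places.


d1 = (ln(S/K) + (r - q + 0.5*sigma^2) * T) / (sigma * sqrt(T)) = -0.26382169
d2 = d1 - sigma * sqrt(T) = -0.44766946
exp(-rT) = 0.87109869; exp(-qT) = 0.95313379
C = S_0 * exp(-qT) * N(d1) - K * exp(-rT) * N(d2)
N(d1) = 0.39595866; N(d2) = 0.32719588
C = 102.6000 * 0.95313379 * 0.39595866 - 119.8500 * 0.87109869 * 0.32719588 = 4.5618

Answer: Price = 4.5618


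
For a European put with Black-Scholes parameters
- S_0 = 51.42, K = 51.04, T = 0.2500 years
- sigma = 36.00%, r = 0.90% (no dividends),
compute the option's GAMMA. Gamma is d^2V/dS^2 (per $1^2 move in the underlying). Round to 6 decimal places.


Answer: Gamma = 0.042660

Derivation:
d1 = 0.1437086822; d2 = -0.0362913178
phi(d1) = 0.3948439617; exp(-qT) = 1.0000000000; exp(-rT) = 0.9977525294
Gamma = exp(-qT) * phi(d1) / (S * sigma * sqrt(T)) = 1.0000000000 * 0.3948439617 / (51.4200 * 0.3600 * 0.5000000000) = 0.042660


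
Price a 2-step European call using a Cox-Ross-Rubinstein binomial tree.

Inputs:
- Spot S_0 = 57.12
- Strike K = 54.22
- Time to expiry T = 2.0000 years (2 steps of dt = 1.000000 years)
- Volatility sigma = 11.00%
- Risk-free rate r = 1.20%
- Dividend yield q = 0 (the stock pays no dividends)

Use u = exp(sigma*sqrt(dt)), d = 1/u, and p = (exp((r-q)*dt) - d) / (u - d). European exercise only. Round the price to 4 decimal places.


dt = T/N = 1.000000
u = exp(sigma*sqrt(dt)) = 1.116278; d = 1/u = 0.895834
p = (exp((r-q)*dt) - d) / (u - d) = 0.527291
Discount per step: exp(-r*dt) = 0.988072
Stock lattice S(k, i) with i counting down-moves:
  k=0: S(0,0) = 57.1200
  k=1: S(1,0) = 63.7618; S(1,1) = 51.1700
  k=2: S(2,0) = 71.1759; S(2,1) = 57.1200; S(2,2) = 45.8399
Terminal payoffs V(N, i) = max(S_T - K, 0):
  V(2,0) = 16.955903; V(2,1) = 2.900000; V(2,2) = 0.000000
Backward induction: V(k, i) = exp(-r*dt) * [p * V(k+1, i) + (1-p) * V(k+1, i+1)].
  V(1,0) = exp(-r*dt) * [p*16.955903 + (1-p)*2.900000] = 10.188555
  V(1,1) = exp(-r*dt) * [p*2.900000 + (1-p)*0.000000] = 1.510904
  V(0,0) = exp(-r*dt) * [p*10.188555 + (1-p)*1.510904] = 6.013951

Answer: Price = V(0,0) = 6.0140


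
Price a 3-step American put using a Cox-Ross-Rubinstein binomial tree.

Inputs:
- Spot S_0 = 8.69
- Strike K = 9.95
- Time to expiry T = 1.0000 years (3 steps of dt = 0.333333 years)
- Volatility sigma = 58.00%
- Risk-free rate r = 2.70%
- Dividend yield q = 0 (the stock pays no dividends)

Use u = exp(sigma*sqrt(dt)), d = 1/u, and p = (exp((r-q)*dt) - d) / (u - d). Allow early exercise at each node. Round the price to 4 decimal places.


Answer: Price = V(0,0) = 2.7687

Derivation:
dt = T/N = 0.333333
u = exp(sigma*sqrt(dt)) = 1.397749; d = 1/u = 0.715436
p = (exp((r-q)*dt) - d) / (u - d) = 0.430308
Discount per step: exp(-r*dt) = 0.991040
Stock lattice S(k, i) with i counting down-moves:
  k=0: S(0,0) = 8.6900
  k=1: S(1,0) = 12.1464; S(1,1) = 6.2171
  k=2: S(2,0) = 16.9777; S(2,1) = 8.6900; S(2,2) = 4.4480
  k=3: S(3,0) = 23.7305; S(3,1) = 12.1464; S(3,2) = 6.2171; S(3,3) = 3.1822
Terminal payoffs V(N, i) = max(K - S_T, 0):
  V(3,0) = 0.000000; V(3,1) = 0.000000; V(3,2) = 3.732861; V(3,3) = 6.767766
Backward induction: V(k, i) = exp(-r*dt) * [p * V(k+1, i) + (1-p) * V(k+1, i+1)]; then take max(V_cont, immediate exercise) for American.
  V(2,0) = exp(-r*dt) * [p*0.000000 + (1-p)*0.000000] = 0.000000; exercise = 0.000000; V(2,0) = max -> 0.000000
  V(2,1) = exp(-r*dt) * [p*0.000000 + (1-p)*3.732861] = 2.107529; exercise = 1.260000; V(2,1) = max -> 2.107529
  V(2,2) = exp(-r*dt) * [p*3.732861 + (1-p)*6.767766] = 5.412887; exercise = 5.502035; V(2,2) = max -> 5.502035
  V(1,0) = exp(-r*dt) * [p*0.000000 + (1-p)*2.107529] = 1.189885; exercise = 0.000000; V(1,0) = max -> 1.189885
  V(1,1) = exp(-r*dt) * [p*2.107529 + (1-p)*5.502035] = 4.005144; exercise = 3.732861; V(1,1) = max -> 4.005144
  V(0,0) = exp(-r*dt) * [p*1.189885 + (1-p)*4.005144] = 2.768686; exercise = 1.260000; V(0,0) = max -> 2.768686


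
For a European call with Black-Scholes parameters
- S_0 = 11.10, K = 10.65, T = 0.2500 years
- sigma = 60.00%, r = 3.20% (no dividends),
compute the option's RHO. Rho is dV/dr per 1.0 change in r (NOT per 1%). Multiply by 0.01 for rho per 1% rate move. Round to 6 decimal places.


Answer: Rho = 1.336045

Derivation:
d1 = 0.3146173872; d2 = 0.0146173872
phi(d1) = 0.3796784444; exp(-qT) = 1.0000000000; exp(-rT) = 0.9920319148
N(d2) = 0.5058312861
Rho = K*T*exp(-rT)*N(d2) = 10.6500 * 0.2500 * 0.9920319148 * 0.5058312861 = 1.336045


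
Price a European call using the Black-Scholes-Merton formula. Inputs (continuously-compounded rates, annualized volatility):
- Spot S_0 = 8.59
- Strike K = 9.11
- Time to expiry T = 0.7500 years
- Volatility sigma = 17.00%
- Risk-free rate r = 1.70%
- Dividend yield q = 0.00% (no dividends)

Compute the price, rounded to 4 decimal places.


d1 = (ln(S/K) + (r - q + 0.5*sigma^2) * T) / (sigma * sqrt(T)) = -0.23899907
d2 = d1 - sigma * sqrt(T) = -0.38622339
exp(-rT) = 0.98733094; exp(-qT) = 1.00000000
C = S_0 * exp(-qT) * N(d1) - K * exp(-rT) * N(d2)
N(d1) = 0.40555315; N(d2) = 0.34966562
C = 8.5900 * 1.00000000 * 0.40555315 - 9.1100 * 0.98733094 * 0.34966562 = 0.3386

Answer: Price = 0.3386


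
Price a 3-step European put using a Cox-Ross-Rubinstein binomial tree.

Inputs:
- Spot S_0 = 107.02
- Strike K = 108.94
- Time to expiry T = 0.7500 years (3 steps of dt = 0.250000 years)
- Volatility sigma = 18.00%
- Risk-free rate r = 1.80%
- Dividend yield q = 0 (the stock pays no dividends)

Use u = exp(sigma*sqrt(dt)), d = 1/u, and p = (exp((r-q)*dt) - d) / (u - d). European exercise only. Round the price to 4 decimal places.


Answer: Price = V(0,0) = 7.4060

Derivation:
dt = T/N = 0.250000
u = exp(sigma*sqrt(dt)) = 1.094174; d = 1/u = 0.913931
p = (exp((r-q)*dt) - d) / (u - d) = 0.502538
Discount per step: exp(-r*dt) = 0.995510
Stock lattice S(k, i) with i counting down-moves:
  k=0: S(0,0) = 107.0200
  k=1: S(1,0) = 117.0985; S(1,1) = 97.8089
  k=2: S(2,0) = 128.1262; S(2,1) = 107.0200; S(2,2) = 89.3906
  k=3: S(3,0) = 140.1924; S(3,1) = 117.0985; S(3,2) = 97.8089; S(3,3) = 81.6969
Terminal payoffs V(N, i) = max(K - S_T, 0):
  V(3,0) = 0.000000; V(3,1) = 0.000000; V(3,2) = 11.131085; V(3,3) = 27.243127
Backward induction: V(k, i) = exp(-r*dt) * [p * V(k+1, i) + (1-p) * V(k+1, i+1)].
  V(2,0) = exp(-r*dt) * [p*0.000000 + (1-p)*0.000000] = 0.000000
  V(2,1) = exp(-r*dt) * [p*0.000000 + (1-p)*11.131085] = 5.512433
  V(2,2) = exp(-r*dt) * [p*11.131085 + (1-p)*27.243127] = 19.060253
  V(1,0) = exp(-r*dt) * [p*0.000000 + (1-p)*5.512433] = 2.729915
  V(1,1) = exp(-r*dt) * [p*5.512433 + (1-p)*19.060253] = 12.196953
  V(0,0) = exp(-r*dt) * [p*2.729915 + (1-p)*12.196953] = 7.406007


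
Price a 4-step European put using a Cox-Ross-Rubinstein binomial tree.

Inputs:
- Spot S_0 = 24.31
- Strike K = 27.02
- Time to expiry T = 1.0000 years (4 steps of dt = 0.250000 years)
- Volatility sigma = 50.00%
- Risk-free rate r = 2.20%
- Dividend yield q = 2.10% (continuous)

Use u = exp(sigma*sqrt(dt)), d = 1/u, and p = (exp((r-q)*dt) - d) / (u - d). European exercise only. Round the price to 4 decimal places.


Answer: Price = V(0,0) = 6.4549

Derivation:
dt = T/N = 0.250000
u = exp(sigma*sqrt(dt)) = 1.284025; d = 1/u = 0.778801
p = (exp((r-q)*dt) - d) / (u - d) = 0.438318
Discount per step: exp(-r*dt) = 0.994515
Stock lattice S(k, i) with i counting down-moves:
  k=0: S(0,0) = 24.3100
  k=1: S(1,0) = 31.2147; S(1,1) = 18.9326
  k=2: S(2,0) = 40.0804; S(2,1) = 24.3100; S(2,2) = 14.7448
  k=3: S(3,0) = 51.4643; S(3,1) = 31.2147; S(3,2) = 18.9326; S(3,3) = 11.4832
  k=4: S(4,0) = 66.0814; S(4,1) = 40.0804; S(4,2) = 24.3100; S(4,3) = 14.7448; S(4,4) = 8.9431
Terminal payoffs V(N, i) = max(K - S_T, 0):
  V(4,0) = 0.000000; V(4,1) = 0.000000; V(4,2) = 2.710000; V(4,3) = 12.275240; V(4,4) = 18.076851
Backward induction: V(k, i) = exp(-r*dt) * [p * V(k+1, i) + (1-p) * V(k+1, i+1)].
  V(3,0) = exp(-r*dt) * [p*0.000000 + (1-p)*0.000000] = 0.000000
  V(3,1) = exp(-r*dt) * [p*0.000000 + (1-p)*2.710000] = 1.513808
  V(3,2) = exp(-r*dt) * [p*2.710000 + (1-p)*12.275240] = 8.038287
  V(3,3) = exp(-r*dt) * [p*12.275240 + (1-p)*18.076851] = 15.448696
  V(2,0) = exp(-r*dt) * [p*0.000000 + (1-p)*1.513808] = 0.845615
  V(2,1) = exp(-r*dt) * [p*1.513808 + (1-p)*8.038287] = 5.150084
  V(2,2) = exp(-r*dt) * [p*8.038287 + (1-p)*15.448696] = 12.133658
  V(1,0) = exp(-r*dt) * [p*0.845615 + (1-p)*5.150084] = 3.245457
  V(1,1) = exp(-r*dt) * [p*5.150084 + (1-p)*12.133658] = 9.022867
  V(0,0) = exp(-r*dt) * [p*3.245457 + (1-p)*9.022867] = 6.454922


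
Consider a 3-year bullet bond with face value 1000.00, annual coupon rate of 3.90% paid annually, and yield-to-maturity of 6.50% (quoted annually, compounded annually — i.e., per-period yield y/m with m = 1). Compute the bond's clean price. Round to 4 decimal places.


Coupon per period c = face * coupon_rate / m = 39.000000
Periods per year m = 1; per-period yield y/m = 0.065000
Number of cashflows N = 3
Cashflows (t years, CF_t, discount factor 1/(1+y/m)^(m*t), PV):
  t = 1.0000: CF_t = 39.000000, DF = 0.938967, PV = 36.619718
  t = 2.0000: CF_t = 39.000000, DF = 0.881659, PV = 34.384712
  t = 3.0000: CF_t = 1039.000000, DF = 0.827849, PV = 860.135206
Price P = sum_t PV_t = 931.139637

Answer: Price = 931.1396


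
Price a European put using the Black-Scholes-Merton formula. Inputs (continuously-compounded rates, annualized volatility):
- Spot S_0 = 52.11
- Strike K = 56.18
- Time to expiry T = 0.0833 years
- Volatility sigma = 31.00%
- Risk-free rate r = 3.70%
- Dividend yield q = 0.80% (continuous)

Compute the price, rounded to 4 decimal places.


Answer: Price = 4.4986

Derivation:
d1 = (ln(S/K) + (r - q + 0.5*sigma^2) * T) / (sigma * sqrt(T)) = -0.76880091
d2 = d1 - sigma * sqrt(T) = -0.85827230
exp(-rT) = 0.99692264; exp(-qT) = 0.99933382
P = K * exp(-rT) * N(-d2) - S_0 * exp(-qT) * N(-d1)
N(-d1) = 0.77899425; N(-d2) = 0.80462894
P = 56.1800 * 0.99692264 * 0.80462894 - 52.1100 * 0.99933382 * 0.77899425 = 4.4986


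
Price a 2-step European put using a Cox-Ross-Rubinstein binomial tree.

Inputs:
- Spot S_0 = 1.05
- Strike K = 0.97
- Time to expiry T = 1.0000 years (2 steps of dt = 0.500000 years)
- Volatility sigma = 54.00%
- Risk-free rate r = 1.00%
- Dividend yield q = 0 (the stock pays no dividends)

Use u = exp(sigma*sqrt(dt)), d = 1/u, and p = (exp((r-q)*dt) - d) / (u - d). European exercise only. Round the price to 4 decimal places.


dt = T/N = 0.500000
u = exp(sigma*sqrt(dt)) = 1.464974; d = 1/u = 0.682606
p = (exp((r-q)*dt) - d) / (u - d) = 0.412091
Discount per step: exp(-r*dt) = 0.995012
Stock lattice S(k, i) with i counting down-moves:
  k=0: S(0,0) = 1.0500
  k=1: S(1,0) = 1.5382; S(1,1) = 0.7167
  k=2: S(2,0) = 2.2535; S(2,1) = 1.0500; S(2,2) = 0.4892
Terminal payoffs V(N, i) = max(K - S_T, 0):
  V(2,0) = 0.000000; V(2,1) = 0.000000; V(2,2) = 0.480752
Backward induction: V(k, i) = exp(-r*dt) * [p * V(k+1, i) + (1-p) * V(k+1, i+1)].
  V(1,0) = exp(-r*dt) * [p*0.000000 + (1-p)*0.000000] = 0.000000
  V(1,1) = exp(-r*dt) * [p*0.000000 + (1-p)*0.480752] = 0.281229
  V(0,0) = exp(-r*dt) * [p*0.000000 + (1-p)*0.281229] = 0.164512

Answer: Price = V(0,0) = 0.1645


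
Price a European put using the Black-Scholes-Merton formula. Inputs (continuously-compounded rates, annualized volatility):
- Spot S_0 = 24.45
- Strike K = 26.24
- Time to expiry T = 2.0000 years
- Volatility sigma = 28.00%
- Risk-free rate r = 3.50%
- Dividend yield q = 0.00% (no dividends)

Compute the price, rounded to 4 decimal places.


Answer: Price = 3.8466

Derivation:
d1 = (ln(S/K) + (r - q + 0.5*sigma^2) * T) / (sigma * sqrt(T)) = 0.19633641
d2 = d1 - sigma * sqrt(T) = -0.19964339
exp(-rT) = 0.93239382; exp(-qT) = 1.00000000
P = K * exp(-rT) * N(-d2) - S_0 * exp(-qT) * N(-d1)
N(-d1) = 0.42217343; N(-d2) = 0.57912025
P = 26.2400 * 0.93239382 * 0.57912025 - 24.4500 * 1.00000000 * 0.42217343 = 3.8466


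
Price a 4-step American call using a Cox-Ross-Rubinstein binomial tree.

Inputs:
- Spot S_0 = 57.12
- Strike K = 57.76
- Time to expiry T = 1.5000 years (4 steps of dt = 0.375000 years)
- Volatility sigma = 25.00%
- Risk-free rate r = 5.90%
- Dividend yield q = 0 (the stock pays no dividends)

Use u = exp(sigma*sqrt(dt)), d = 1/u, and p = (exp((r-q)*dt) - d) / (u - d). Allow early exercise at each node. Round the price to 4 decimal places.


Answer: Price = V(0,0) = 8.7195

Derivation:
dt = T/N = 0.375000
u = exp(sigma*sqrt(dt)) = 1.165433; d = 1/u = 0.858050
p = (exp((r-q)*dt) - d) / (u - d) = 0.534582
Discount per step: exp(-r*dt) = 0.978118
Stock lattice S(k, i) with i counting down-moves:
  k=0: S(0,0) = 57.1200
  k=1: S(1,0) = 66.5696; S(1,1) = 49.0118
  k=2: S(2,0) = 77.5824; S(2,1) = 57.1200; S(2,2) = 42.0546
  k=3: S(3,0) = 90.4171; S(3,1) = 66.5696; S(3,2) = 49.0118; S(3,3) = 36.0849
  k=4: S(4,0) = 105.3751; S(4,1) = 77.5824; S(4,2) = 57.1200; S(4,3) = 42.0546; S(4,4) = 30.9627
Terminal payoffs V(N, i) = max(S_T - K, 0):
  V(4,0) = 47.615141; V(4,1) = 19.822395; V(4,2) = 0.000000; V(4,3) = 0.000000; V(4,4) = 0.000000
Backward induction: V(k, i) = exp(-r*dt) * [p * V(k+1, i) + (1-p) * V(k+1, i+1)]; then take max(V_cont, immediate exercise) for American.
  V(3,0) = exp(-r*dt) * [p*47.615141 + (1-p)*19.822395] = 33.921028; exercise = 32.657121; V(3,0) = max -> 33.921028
  V(3,1) = exp(-r*dt) * [p*19.822395 + (1-p)*0.000000] = 10.364817; exercise = 8.809561; V(3,1) = max -> 10.364817
  V(3,2) = exp(-r*dt) * [p*0.000000 + (1-p)*0.000000] = 0.000000; exercise = 0.000000; V(3,2) = max -> 0.000000
  V(3,3) = exp(-r*dt) * [p*0.000000 + (1-p)*0.000000] = 0.000000; exercise = 0.000000; V(3,3) = max -> 0.000000
  V(2,0) = exp(-r*dt) * [p*33.921028 + (1-p)*10.364817] = 22.455184; exercise = 19.822395; V(2,0) = max -> 22.455184
  V(2,1) = exp(-r*dt) * [p*10.364817 + (1-p)*0.000000] = 5.419599; exercise = 0.000000; V(2,1) = max -> 5.419599
  V(2,2) = exp(-r*dt) * [p*0.000000 + (1-p)*0.000000] = 0.000000; exercise = 0.000000; V(2,2) = max -> 0.000000
  V(1,0) = exp(-r*dt) * [p*22.455184 + (1-p)*5.419599] = 14.208645; exercise = 8.809561; V(1,0) = max -> 14.208645
  V(1,1) = exp(-r*dt) * [p*5.419599 + (1-p)*0.000000] = 2.833822; exercise = 0.000000; V(1,1) = max -> 2.833822
  V(0,0) = exp(-r*dt) * [p*14.208645 + (1-p)*2.833822] = 8.719527; exercise = 0.000000; V(0,0) = max -> 8.719527
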